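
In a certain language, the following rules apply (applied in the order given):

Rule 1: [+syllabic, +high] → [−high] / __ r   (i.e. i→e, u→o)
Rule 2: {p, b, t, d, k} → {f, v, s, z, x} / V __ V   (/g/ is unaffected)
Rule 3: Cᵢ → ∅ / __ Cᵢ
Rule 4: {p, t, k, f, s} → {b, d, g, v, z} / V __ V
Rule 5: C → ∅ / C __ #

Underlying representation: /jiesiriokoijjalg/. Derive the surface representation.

Rule 1 (pre-rhotic lowering): /i/ is a high vowel immediately before /r/, so it lowers to [e]. /jiesiriokoijjalg/ → jieseriokoijjalg.
Rule 2 (intervocalic spirantization): /k/ is a stop between vowels /o/ and /o/, so it spirantizes to the fricative [x]. /jieseriokoijjalg/ → jieserioxoijjalg.
Rule 3 (degemination): /jj/ is a geminate; the first /j/ deletes. /jieserioxoijjalg/ → jieserioxoijalg.
Rule 4 (intervocalic voicing): /s/ is a voiceless obstruent between vowels /e/ and /e/, so it voices to [z]. /jieserioxoijalg/ → jiezerioxoijalg.
Rule 5 (final cluster simplification): /g/ is the second consonant of a word-final cluster /lg/, so it deletes. /jiezerioxoijalg/ → jiezerioxoijal.

jiezerioxoijal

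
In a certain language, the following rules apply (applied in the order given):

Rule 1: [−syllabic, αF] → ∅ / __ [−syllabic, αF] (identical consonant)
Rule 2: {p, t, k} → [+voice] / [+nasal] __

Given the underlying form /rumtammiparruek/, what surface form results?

rumdamiparuek

Rule 1 (degemination): /mm/ is a geminate; the first /m/ deletes. /rr/ is a geminate; the first /r/ deletes. /rumtammiparruek/ → rumtamiparuek.
Rule 2 (post-nasal voicing): /t/ is a voiceless stop immediately after the nasal /m/, so it voices to [d]. /rumtamiparuek/ → rumdamiparuek.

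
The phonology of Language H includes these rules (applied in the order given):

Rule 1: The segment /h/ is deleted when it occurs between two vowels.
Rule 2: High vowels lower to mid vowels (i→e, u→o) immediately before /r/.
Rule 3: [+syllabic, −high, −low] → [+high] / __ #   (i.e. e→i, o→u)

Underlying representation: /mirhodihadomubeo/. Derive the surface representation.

merhodiadomubeu

Rule 1 (intervocalic h-deletion): /h/ occurs between vowels /i/ and /a/, so it deletes. /mirhodihadomubeo/ → mirhodiadomubeo.
Rule 2 (pre-rhotic lowering): /i/ is a high vowel immediately before /r/, so it lowers to [e]. /mirhodiadomubeo/ → merhodiadomubeo.
Rule 3 (final vowel raising): /o/ is a mid vowel in word-final position, so it raises to [u]. /merhodiadomubeo/ → merhodiadomubeu.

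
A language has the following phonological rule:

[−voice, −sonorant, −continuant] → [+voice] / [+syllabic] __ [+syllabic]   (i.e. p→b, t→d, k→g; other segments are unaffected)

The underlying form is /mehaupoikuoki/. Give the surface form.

mehauboiguogi

/p/ is a voiceless stop between vowels /u/ and /o/, so it voices to [b].
/k/ is a voiceless stop between vowels /i/ and /u/, so it voices to [g].
/k/ is a voiceless stop between vowels /o/ and /i/, so it voices to [g].
Surface form: [mehauboiguogi].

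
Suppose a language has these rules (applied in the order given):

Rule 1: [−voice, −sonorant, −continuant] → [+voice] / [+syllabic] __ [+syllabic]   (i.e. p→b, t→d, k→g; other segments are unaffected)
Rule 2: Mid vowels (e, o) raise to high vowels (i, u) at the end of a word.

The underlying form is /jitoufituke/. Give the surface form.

jidoufidugi

Rule 1 (intervocalic voicing): /t/ is a voiceless stop between vowels /i/ and /o/, so it voices to [d]. /t/ is a voiceless stop between vowels /i/ and /u/, so it voices to [d]. /k/ is a voiceless stop between vowels /u/ and /e/, so it voices to [g]. /jitoufituke/ → jidoufiduge.
Rule 2 (final vowel raising): /e/ is a mid vowel in word-final position, so it raises to [i]. /jidoufiduge/ → jidoufidugi.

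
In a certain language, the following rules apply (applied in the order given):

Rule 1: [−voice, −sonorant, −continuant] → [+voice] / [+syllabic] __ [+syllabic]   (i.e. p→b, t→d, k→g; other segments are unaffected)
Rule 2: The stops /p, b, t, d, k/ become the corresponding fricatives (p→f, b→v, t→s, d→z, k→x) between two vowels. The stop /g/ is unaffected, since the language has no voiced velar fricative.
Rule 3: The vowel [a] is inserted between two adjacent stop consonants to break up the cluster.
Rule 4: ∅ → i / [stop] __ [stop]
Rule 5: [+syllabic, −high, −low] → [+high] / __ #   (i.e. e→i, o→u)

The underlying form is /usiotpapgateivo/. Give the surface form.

usiotapapagazeivu

Rule 1 (intervocalic voicing): /t/ is a voiceless stop between vowels /a/ and /e/, so it voices to [d]. /usiotpapgateivo/ → usiotpapgadeivo.
Rule 2 (intervocalic spirantization): /d/ is a stop between vowels /a/ and /e/, so it spirantizes to the fricative [z]. /usiotpapgadeivo/ → usiotpapgazeivo.
Rule 3 (stop-cluster a-epenthesis): /t/ and /p/ form a stop–stop cluster, so [a] is inserted between them. /p/ and /g/ form a stop–stop cluster, so [a] is inserted between them. /usiotpapgazeivo/ → usiotapapagazeivo.
Rule 4 (stop-cluster i-epenthesis): no segment meets the environment; /usiotapapagazeivo/ is unchanged.
Rule 5 (final vowel raising): /o/ is a mid vowel in word-final position, so it raises to [u]. /usiotapapagazeivo/ → usiotapapagazeivu.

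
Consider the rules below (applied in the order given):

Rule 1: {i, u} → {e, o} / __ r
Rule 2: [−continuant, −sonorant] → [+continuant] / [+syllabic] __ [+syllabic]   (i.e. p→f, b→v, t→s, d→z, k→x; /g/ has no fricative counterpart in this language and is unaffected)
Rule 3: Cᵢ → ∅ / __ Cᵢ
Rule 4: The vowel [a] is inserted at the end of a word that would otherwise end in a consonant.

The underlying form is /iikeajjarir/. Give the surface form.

iixeajarera

Rule 1 (pre-rhotic lowering): /i/ is a high vowel immediately before /r/, so it lowers to [e]. /iikeajjarir/ → iikeajjarer.
Rule 2 (intervocalic spirantization): /k/ is a stop between vowels /i/ and /e/, so it spirantizes to the fricative [x]. /iikeajjarer/ → iixeajjarer.
Rule 3 (degemination): /jj/ is a geminate; the first /j/ deletes. /iixeajjarer/ → iixeajarer.
Rule 4 (final a-epenthesis): the form ends in the consonant /r/, so [a] is inserted word-finally. /iixeajarer/ → iixeajarera.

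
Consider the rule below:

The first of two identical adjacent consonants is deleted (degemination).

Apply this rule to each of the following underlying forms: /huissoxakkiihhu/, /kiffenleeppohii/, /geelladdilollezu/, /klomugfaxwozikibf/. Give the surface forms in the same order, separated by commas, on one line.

/huissoxakkiihhu/: /ss/ is a geminate; the first /s/ deletes. /kk/ is a geminate; the first /k/ deletes. /hh/ is a geminate; the first /h/ deletes. → [huisoxakiihu].
/kiffenleeppohii/: /ff/ is a geminate; the first /f/ deletes. /pp/ is a geminate; the first /p/ deletes. → [kifenleepohii].
/geelladdilollezu/: /ll/ is a geminate; the first /l/ deletes. /dd/ is a geminate; the first /d/ deletes. /ll/ is a geminate; the first /l/ deletes. → [geeladilolezu].
/klomugfaxwozikibf/: the rule's environment is not met; surfaces unchanged as [klomugfaxwozikibf].

huisoxakiihu, kifenleepohii, geeladilolezu, klomugfaxwozikibf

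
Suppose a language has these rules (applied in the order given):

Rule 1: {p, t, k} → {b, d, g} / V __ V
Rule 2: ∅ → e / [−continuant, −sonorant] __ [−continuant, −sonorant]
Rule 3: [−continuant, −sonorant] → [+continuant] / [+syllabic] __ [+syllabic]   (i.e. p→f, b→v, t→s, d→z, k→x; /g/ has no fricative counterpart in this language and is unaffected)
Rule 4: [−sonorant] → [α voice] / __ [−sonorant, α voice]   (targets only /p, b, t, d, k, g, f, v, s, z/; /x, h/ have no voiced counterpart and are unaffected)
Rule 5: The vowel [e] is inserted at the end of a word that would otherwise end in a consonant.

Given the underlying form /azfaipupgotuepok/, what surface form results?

asfaivufegozuevoke

Rule 1 (intervocalic voicing): /p/ is a voiceless stop between vowels /i/ and /u/, so it voices to [b]. /t/ is a voiceless stop between vowels /o/ and /u/, so it voices to [d]. /p/ is a voiceless stop between vowels /e/ and /o/, so it voices to [b]. /azfaipupgotuepok/ → azfaibupgoduebok.
Rule 2 (stop-cluster e-epenthesis): /p/ and /g/ form a stop–stop cluster, so [e] is inserted between them. /azfaibupgoduebok/ → azfaibupegoduebok.
Rule 3 (intervocalic spirantization): /b/ is a stop between vowels /i/ and /u/, so it spirantizes to the fricative [v]. /p/ is a stop between vowels /u/ and /e/, so it spirantizes to the fricative [f]. /d/ is a stop between vowels /o/ and /u/, so it spirantizes to the fricative [z]. /b/ is a stop between vowels /e/ and /o/, so it spirantizes to the fricative [v]. /azfaibupegoduebok/ → azfaivufegozuevok.
Rule 4 (regressive voicing assimilation): /z/ precedes the voiceless obstruent /f/, so it devoices to [s] by assimilation. /azfaivufegozuevok/ → asfaivufegozuevok.
Rule 5 (final e-epenthesis): the form ends in the consonant /k/, so [e] is inserted word-finally. /asfaivufegozuevok/ → asfaivufegozuevoke.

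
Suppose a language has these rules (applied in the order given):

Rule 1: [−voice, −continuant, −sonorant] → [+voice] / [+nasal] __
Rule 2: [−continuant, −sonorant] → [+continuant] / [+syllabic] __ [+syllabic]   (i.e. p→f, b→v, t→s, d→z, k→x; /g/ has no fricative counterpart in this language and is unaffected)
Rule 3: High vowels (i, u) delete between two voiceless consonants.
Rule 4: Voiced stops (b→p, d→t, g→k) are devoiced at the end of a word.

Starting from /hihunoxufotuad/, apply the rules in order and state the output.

Rule 1 (post-nasal voicing): no segment meets the environment; /hihunoxufotuad/ is unchanged.
Rule 2 (intervocalic spirantization): /t/ is a stop between vowels /o/ and /u/, so it spirantizes to the fricative [s]. /hihunoxufotuad/ → hihunoxufosuad.
Rule 3 (high vowel syncope): /i/ is a high vowel flanked by voiceless consonants /h/ and /h/, so it deletes. /u/ is a high vowel flanked by voiceless consonants /x/ and /f/, so it deletes. /hihunoxufosuad/ → hhunoxfosuad.
Rule 4 (final devoicing): /d/ is a voiced stop in word-final position, so it devoices to [t]. /hhunoxfosuad/ → hhunoxfosuat.

hhunoxfosuat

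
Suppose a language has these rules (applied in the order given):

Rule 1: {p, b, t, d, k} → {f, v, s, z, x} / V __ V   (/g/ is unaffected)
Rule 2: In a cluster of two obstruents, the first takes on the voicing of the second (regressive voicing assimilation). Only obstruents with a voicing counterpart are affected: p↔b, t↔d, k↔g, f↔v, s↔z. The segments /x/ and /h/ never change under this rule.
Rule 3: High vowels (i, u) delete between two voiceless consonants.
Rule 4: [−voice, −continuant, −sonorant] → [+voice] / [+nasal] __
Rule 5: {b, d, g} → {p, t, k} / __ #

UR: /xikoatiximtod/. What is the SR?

Rule 1 (intervocalic spirantization): /k/ is a stop between vowels /i/ and /o/, so it spirantizes to the fricative [x]. /t/ is a stop between vowels /a/ and /i/, so it spirantizes to the fricative [s]. /xikoatiximtod/ → xixoasiximtod.
Rule 2 (regressive voicing assimilation): no segment meets the environment; /xixoasiximtod/ is unchanged.
Rule 3 (high vowel syncope): /i/ is a high vowel flanked by voiceless consonants /x/ and /x/, so it deletes. /i/ is a high vowel flanked by voiceless consonants /s/ and /x/, so it deletes. /xixoasiximtod/ → xxoasximtod.
Rule 4 (post-nasal voicing): /t/ is a voiceless stop immediately after the nasal /m/, so it voices to [d]. /xxoasximtod/ → xxoasximdod.
Rule 5 (final devoicing): /d/ is a voiced stop in word-final position, so it devoices to [t]. /xxoasximdod/ → xxoasximdot.

xxoasximdot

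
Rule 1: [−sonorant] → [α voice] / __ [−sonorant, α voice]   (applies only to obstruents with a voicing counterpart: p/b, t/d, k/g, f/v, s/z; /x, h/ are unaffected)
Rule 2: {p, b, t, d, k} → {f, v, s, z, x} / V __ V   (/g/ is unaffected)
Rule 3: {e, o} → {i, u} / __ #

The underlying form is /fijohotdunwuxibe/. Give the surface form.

Rule 1 (regressive voicing assimilation): /t/ precedes the voiced obstruent /d/, so it voices to [d] by assimilation. /fijohotdunwuxibe/ → fijohoddunwuxibe.
Rule 2 (intervocalic spirantization): /b/ is a stop between vowels /i/ and /e/, so it spirantizes to the fricative [v]. /fijohoddunwuxibe/ → fijohoddunwuxive.
Rule 3 (final vowel raising): /e/ is a mid vowel in word-final position, so it raises to [i]. /fijohoddunwuxive/ → fijohoddunwuxivi.

fijohoddunwuxivi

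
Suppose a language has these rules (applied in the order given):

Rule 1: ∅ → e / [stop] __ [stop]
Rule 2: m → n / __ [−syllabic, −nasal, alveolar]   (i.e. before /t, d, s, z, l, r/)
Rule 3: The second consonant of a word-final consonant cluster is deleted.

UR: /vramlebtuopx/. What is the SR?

vranlebetuop

Rule 1 (stop-cluster e-epenthesis): /b/ and /t/ form a stop–stop cluster, so [e] is inserted between them. /vramlebtuopx/ → vramlebetuopx.
Rule 2 (nasal place assimilation): /m/ precedes the alveolar consonant /l/, so it assimilates in place to [n]. /vramlebetuopx/ → vranlebetuopx.
Rule 3 (final cluster simplification): /x/ is the second consonant of a word-final cluster /px/, so it deletes. /vranlebetuopx/ → vranlebetuop.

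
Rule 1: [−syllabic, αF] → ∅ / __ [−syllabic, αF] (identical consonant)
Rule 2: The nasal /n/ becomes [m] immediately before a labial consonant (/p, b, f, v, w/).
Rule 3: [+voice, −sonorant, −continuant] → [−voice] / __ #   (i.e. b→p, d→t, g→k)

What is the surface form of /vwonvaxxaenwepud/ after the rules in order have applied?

Rule 1 (degemination): /xx/ is a geminate; the first /x/ deletes. /vwonvaxxaenwepud/ → vwonvaxaenwepud.
Rule 2 (nasal place assimilation): /n/ precedes the labial consonant /v/, so it assimilates in place to [m]. /n/ precedes the labial consonant /w/, so it assimilates in place to [m]. /vwonvaxaenwepud/ → vwomvaxaemwepud.
Rule 3 (final devoicing): /d/ is a voiced stop in word-final position, so it devoices to [t]. /vwomvaxaemwepud/ → vwomvaxaemweput.

vwomvaxaemweput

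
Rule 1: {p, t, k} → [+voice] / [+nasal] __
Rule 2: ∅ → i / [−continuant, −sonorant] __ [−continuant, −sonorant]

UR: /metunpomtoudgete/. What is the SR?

Rule 1 (post-nasal voicing): /p/ is a voiceless stop immediately after the nasal /n/, so it voices to [b]. /t/ is a voiceless stop immediately after the nasal /m/, so it voices to [d]. /metunpomtoudgete/ → metunbomdoudgete.
Rule 2 (stop-cluster i-epenthesis): /d/ and /g/ form a stop–stop cluster, so [i] is inserted between them. /metunbomdoudgete/ → metunbomdoudigete.

metunbomdoudigete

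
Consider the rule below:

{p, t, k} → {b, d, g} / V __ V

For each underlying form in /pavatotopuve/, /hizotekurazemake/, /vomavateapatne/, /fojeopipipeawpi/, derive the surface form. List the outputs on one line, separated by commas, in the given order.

/pavatotopuve/: /t/ is a voiceless stop between vowels /a/ and /o/, so it voices to [d]. /t/ is a voiceless stop between vowels /o/ and /o/, so it voices to [d]. /p/ is a voiceless stop between vowels /o/ and /u/, so it voices to [b]. → [pavadodobuve].
/hizotekurazemake/: /t/ is a voiceless stop between vowels /o/ and /e/, so it voices to [d]. /k/ is a voiceless stop between vowels /e/ and /u/, so it voices to [g]. /k/ is a voiceless stop between vowels /a/ and /e/, so it voices to [g]. → [hizodegurazemage].
/vomavateapatne/: /t/ is a voiceless stop between vowels /a/ and /e/, so it voices to [d]. /p/ is a voiceless stop between vowels /a/ and /a/, so it voices to [b]. → [vomavadeabatne].
/fojeopipipeawpi/: /p/ is a voiceless stop between vowels /o/ and /i/, so it voices to [b]. /p/ is a voiceless stop between vowels /i/ and /i/, so it voices to [b]. /p/ is a voiceless stop between vowels /i/ and /e/, so it voices to [b]. → [fojeobibibeawpi].

pavadodobuve, hizodegurazemage, vomavadeabatne, fojeobibibeawpi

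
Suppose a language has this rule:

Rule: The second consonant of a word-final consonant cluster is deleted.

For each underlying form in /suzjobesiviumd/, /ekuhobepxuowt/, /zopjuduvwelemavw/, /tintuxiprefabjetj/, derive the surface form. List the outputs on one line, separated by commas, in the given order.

suzjobesivium, ekuhobepxuow, zopjuduvwelemav, tintuxiprefabjet

/suzjobesiviumd/: /d/ is the second consonant of a word-final cluster /md/, so it deletes. → [suzjobesivium].
/ekuhobepxuowt/: /t/ is the second consonant of a word-final cluster /wt/, so it deletes. → [ekuhobepxuow].
/zopjuduvwelemavw/: /w/ is the second consonant of a word-final cluster /vw/, so it deletes. → [zopjuduvwelemav].
/tintuxiprefabjetj/: /j/ is the second consonant of a word-final cluster /tj/, so it deletes. → [tintuxiprefabjet].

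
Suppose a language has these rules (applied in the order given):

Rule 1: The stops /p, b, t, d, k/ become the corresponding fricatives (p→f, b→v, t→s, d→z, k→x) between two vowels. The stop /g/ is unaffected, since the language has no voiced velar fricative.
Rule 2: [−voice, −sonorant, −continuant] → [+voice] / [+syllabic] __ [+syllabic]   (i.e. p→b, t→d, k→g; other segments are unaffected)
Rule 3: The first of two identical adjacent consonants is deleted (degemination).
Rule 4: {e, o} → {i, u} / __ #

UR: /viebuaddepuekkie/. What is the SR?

vievuadefuekii

Rule 1 (intervocalic spirantization): /b/ is a stop between vowels /e/ and /u/, so it spirantizes to the fricative [v]. /p/ is a stop between vowels /e/ and /u/, so it spirantizes to the fricative [f]. /viebuaddepuekkie/ → vievuaddefuekkie.
Rule 2 (intervocalic voicing): no segment meets the environment; /vievuaddefuekkie/ is unchanged.
Rule 3 (degemination): /dd/ is a geminate; the first /d/ deletes. /kk/ is a geminate; the first /k/ deletes. /vievuaddefuekkie/ → vievuadefuekie.
Rule 4 (final vowel raising): /e/ is a mid vowel in word-final position, so it raises to [i]. /vievuadefuekie/ → vievuadefuekii.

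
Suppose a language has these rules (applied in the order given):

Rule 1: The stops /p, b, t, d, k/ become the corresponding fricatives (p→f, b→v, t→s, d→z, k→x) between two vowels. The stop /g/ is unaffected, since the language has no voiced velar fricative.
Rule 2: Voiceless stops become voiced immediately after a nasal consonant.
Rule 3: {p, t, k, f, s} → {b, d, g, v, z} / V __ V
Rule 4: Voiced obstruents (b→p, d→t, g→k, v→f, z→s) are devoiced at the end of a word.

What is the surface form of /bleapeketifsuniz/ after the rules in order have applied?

bleavexezifsunis

Rule 1 (intervocalic spirantization): /p/ is a stop between vowels /a/ and /e/, so it spirantizes to the fricative [f]. /k/ is a stop between vowels /e/ and /e/, so it spirantizes to the fricative [x]. /t/ is a stop between vowels /e/ and /i/, so it spirantizes to the fricative [s]. /bleapeketifsuniz/ → bleafexesifsuniz.
Rule 2 (post-nasal voicing): no segment meets the environment; /bleafexesifsuniz/ is unchanged.
Rule 3 (intervocalic voicing): /f/ is a voiceless obstruent between vowels /a/ and /e/, so it voices to [v]. /s/ is a voiceless obstruent between vowels /e/ and /i/, so it voices to [z]. /bleafexesifsuniz/ → bleavexezifsuniz.
Rule 4 (final devoicing): /z/ is a voiced obstruent in word-final position, so it devoices to [s]. /bleavexezifsuniz/ → bleavexezifsunis.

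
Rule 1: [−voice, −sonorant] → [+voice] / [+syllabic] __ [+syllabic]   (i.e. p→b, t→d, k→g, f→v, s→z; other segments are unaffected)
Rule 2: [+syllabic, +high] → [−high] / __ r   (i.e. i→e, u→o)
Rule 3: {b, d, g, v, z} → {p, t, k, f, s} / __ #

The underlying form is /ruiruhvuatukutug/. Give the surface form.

rueruhvuaduguduk

Rule 1 (intervocalic voicing): /t/ is a voiceless obstruent between vowels /a/ and /u/, so it voices to [d]. /k/ is a voiceless obstruent between vowels /u/ and /u/, so it voices to [g]. /t/ is a voiceless obstruent between vowels /u/ and /u/, so it voices to [d]. /ruiruhvuatukutug/ → ruiruhvuadugudug.
Rule 2 (pre-rhotic lowering): /i/ is a high vowel immediately before /r/, so it lowers to [e]. /ruiruhvuadugudug/ → rueruhvuadugudug.
Rule 3 (final devoicing): /g/ is a voiced obstruent in word-final position, so it devoices to [k]. /rueruhvuadugudug/ → rueruhvuaduguduk.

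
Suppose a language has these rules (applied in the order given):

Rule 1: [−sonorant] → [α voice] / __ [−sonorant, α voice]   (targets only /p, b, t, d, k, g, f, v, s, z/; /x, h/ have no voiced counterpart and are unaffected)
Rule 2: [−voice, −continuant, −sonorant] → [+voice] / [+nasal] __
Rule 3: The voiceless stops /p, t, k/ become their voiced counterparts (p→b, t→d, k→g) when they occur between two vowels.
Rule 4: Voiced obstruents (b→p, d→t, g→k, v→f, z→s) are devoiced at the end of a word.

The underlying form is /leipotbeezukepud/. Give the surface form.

leibodbeezugebut

Rule 1 (regressive voicing assimilation): /t/ precedes the voiced obstruent /b/, so it voices to [d] by assimilation. /leipotbeezukepud/ → leipodbeezukepud.
Rule 2 (post-nasal voicing): no segment meets the environment; /leipodbeezukepud/ is unchanged.
Rule 3 (intervocalic voicing): /p/ is a voiceless stop between vowels /i/ and /o/, so it voices to [b]. /k/ is a voiceless stop between vowels /u/ and /e/, so it voices to [g]. /p/ is a voiceless stop between vowels /e/ and /u/, so it voices to [b]. /leipodbeezukepud/ → leibodbeezugebud.
Rule 4 (final devoicing): /d/ is a voiced obstruent in word-final position, so it devoices to [t]. /leibodbeezugebud/ → leibodbeezugebut.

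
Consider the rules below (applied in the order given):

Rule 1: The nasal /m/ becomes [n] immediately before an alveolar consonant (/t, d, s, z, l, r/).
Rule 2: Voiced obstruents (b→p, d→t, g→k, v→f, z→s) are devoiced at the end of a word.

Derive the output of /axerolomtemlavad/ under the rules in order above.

Rule 1 (nasal place assimilation): /m/ precedes the alveolar consonant /t/, so it assimilates in place to [n]. /m/ precedes the alveolar consonant /l/, so it assimilates in place to [n]. /axerolomtemlavad/ → axerolontenlavad.
Rule 2 (final devoicing): /d/ is a voiced obstruent in word-final position, so it devoices to [t]. /axerolontenlavad/ → axerolontenlavat.

axerolontenlavat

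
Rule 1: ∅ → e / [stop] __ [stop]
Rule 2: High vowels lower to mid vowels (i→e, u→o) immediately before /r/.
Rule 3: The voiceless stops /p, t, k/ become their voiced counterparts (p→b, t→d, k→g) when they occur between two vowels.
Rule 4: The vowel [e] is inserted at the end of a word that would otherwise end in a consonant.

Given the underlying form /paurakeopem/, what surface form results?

Rule 1 (stop-cluster e-epenthesis): no segment meets the environment; /paurakeopem/ is unchanged.
Rule 2 (pre-rhotic lowering): /u/ is a high vowel immediately before /r/, so it lowers to [o]. /paurakeopem/ → paorakeopem.
Rule 3 (intervocalic voicing): /k/ is a voiceless stop between vowels /a/ and /e/, so it voices to [g]. /p/ is a voiceless stop between vowels /o/ and /e/, so it voices to [b]. /paorakeopem/ → paorageobem.
Rule 4 (final e-epenthesis): the form ends in the consonant /m/, so [e] is inserted word-finally. /paorageobem/ → paorageobeme.

paorageobeme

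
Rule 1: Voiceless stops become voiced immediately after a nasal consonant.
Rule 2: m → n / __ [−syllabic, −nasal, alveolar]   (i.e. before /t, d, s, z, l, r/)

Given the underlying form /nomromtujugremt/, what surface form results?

nonrondujugrend

Rule 1 (post-nasal voicing): /t/ is a voiceless stop immediately after the nasal /m/, so it voices to [d]. /t/ is a voiceless stop immediately after the nasal /m/, so it voices to [d]. /nomromtujugremt/ → nomromdujugremd.
Rule 2 (nasal place assimilation): /m/ precedes the alveolar consonant /r/, so it assimilates in place to [n]. /m/ precedes the alveolar consonant /d/, so it assimilates in place to [n]. /m/ precedes the alveolar consonant /d/, so it assimilates in place to [n]. /nomromdujugremd/ → nonrondujugrend.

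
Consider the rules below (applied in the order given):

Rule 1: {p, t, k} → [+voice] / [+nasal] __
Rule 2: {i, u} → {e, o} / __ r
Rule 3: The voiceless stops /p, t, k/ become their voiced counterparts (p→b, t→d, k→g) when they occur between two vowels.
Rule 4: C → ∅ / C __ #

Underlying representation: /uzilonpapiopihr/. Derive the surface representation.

uzilonbabiobih

Rule 1 (post-nasal voicing): /p/ is a voiceless stop immediately after the nasal /n/, so it voices to [b]. /uzilonpapiopihr/ → uzilonbapiopihr.
Rule 2 (pre-rhotic lowering): no segment meets the environment; /uzilonbapiopihr/ is unchanged.
Rule 3 (intervocalic voicing): /p/ is a voiceless stop between vowels /a/ and /i/, so it voices to [b]. /p/ is a voiceless stop between vowels /o/ and /i/, so it voices to [b]. /uzilonbapiopihr/ → uzilonbabiobihr.
Rule 4 (final cluster simplification): /r/ is the second consonant of a word-final cluster /hr/, so it deletes. /uzilonbabiobihr/ → uzilonbabiobih.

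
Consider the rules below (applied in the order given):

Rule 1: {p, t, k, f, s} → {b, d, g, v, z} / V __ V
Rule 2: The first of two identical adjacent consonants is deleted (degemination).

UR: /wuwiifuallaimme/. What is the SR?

wuwiivualaime

Rule 1 (intervocalic voicing): /f/ is a voiceless obstruent between vowels /i/ and /u/, so it voices to [v]. /wuwiifuallaimme/ → wuwiivuallaimme.
Rule 2 (degemination): /ll/ is a geminate; the first /l/ deletes. /mm/ is a geminate; the first /m/ deletes. /wuwiivuallaimme/ → wuwiivualaime.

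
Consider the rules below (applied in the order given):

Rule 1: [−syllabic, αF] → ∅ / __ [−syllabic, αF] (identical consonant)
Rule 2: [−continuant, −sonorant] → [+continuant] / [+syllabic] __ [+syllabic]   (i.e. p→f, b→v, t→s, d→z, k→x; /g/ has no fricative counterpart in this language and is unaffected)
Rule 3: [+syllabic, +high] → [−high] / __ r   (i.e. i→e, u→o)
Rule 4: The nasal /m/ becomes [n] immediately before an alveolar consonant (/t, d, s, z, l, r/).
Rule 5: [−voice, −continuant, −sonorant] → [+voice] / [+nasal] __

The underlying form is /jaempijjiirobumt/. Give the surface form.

jaembijierovund

Rule 1 (degemination): /jj/ is a geminate; the first /j/ deletes. /jaempijjiirobumt/ → jaempijiirobumt.
Rule 2 (intervocalic spirantization): /b/ is a stop between vowels /o/ and /u/, so it spirantizes to the fricative [v]. /jaempijiirobumt/ → jaempijiirovumt.
Rule 3 (pre-rhotic lowering): /i/ is a high vowel immediately before /r/, so it lowers to [e]. /jaempijiirovumt/ → jaempijierovumt.
Rule 4 (nasal place assimilation): /m/ precedes the alveolar consonant /t/, so it assimilates in place to [n]. /jaempijierovumt/ → jaempijierovunt.
Rule 5 (post-nasal voicing): /p/ is a voiceless stop immediately after the nasal /m/, so it voices to [b]. /t/ is a voiceless stop immediately after the nasal /n/, so it voices to [d]. /jaempijierovunt/ → jaembijierovund.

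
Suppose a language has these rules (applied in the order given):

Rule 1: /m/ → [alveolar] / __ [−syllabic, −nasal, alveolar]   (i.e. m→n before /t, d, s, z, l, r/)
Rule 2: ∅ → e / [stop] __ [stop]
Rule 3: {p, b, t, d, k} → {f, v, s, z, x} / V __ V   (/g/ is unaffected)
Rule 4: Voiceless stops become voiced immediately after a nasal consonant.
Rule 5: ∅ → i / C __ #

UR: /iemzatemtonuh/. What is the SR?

ienzasendonuhi

Rule 1 (nasal place assimilation): /m/ precedes the alveolar consonant /z/, so it assimilates in place to [n]. /m/ precedes the alveolar consonant /t/, so it assimilates in place to [n]. /iemzatemtonuh/ → ienzatentonuh.
Rule 2 (stop-cluster e-epenthesis): no segment meets the environment; /ienzatentonuh/ is unchanged.
Rule 3 (intervocalic spirantization): /t/ is a stop between vowels /a/ and /e/, so it spirantizes to the fricative [s]. /ienzatentonuh/ → ienzasentonuh.
Rule 4 (post-nasal voicing): /t/ is a voiceless stop immediately after the nasal /n/, so it voices to [d]. /ienzasentonuh/ → ienzasendonuh.
Rule 5 (final i-epenthesis): the form ends in the consonant /h/, so [i] is inserted word-finally. /ienzasendonuh/ → ienzasendonuhi.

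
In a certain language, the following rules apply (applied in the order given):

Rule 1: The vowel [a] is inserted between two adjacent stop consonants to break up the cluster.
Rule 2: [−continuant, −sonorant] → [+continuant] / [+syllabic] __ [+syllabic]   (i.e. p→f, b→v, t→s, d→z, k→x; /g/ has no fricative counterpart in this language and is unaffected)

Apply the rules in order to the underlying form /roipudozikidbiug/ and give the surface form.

Rule 1 (stop-cluster a-epenthesis): /d/ and /b/ form a stop–stop cluster, so [a] is inserted between them. /roipudozikidbiug/ → roipudozikidabiug.
Rule 2 (intervocalic spirantization): /p/ is a stop between vowels /i/ and /u/, so it spirantizes to the fricative [f]. /d/ is a stop between vowels /u/ and /o/, so it spirantizes to the fricative [z]. /k/ is a stop between vowels /i/ and /i/, so it spirantizes to the fricative [x]. /d/ is a stop between vowels /i/ and /a/, so it spirantizes to the fricative [z]. /b/ is a stop between vowels /a/ and /i/, so it spirantizes to the fricative [v]. /roipudozikidabiug/ → roifuzozixizaviug.

roifuzozixizaviug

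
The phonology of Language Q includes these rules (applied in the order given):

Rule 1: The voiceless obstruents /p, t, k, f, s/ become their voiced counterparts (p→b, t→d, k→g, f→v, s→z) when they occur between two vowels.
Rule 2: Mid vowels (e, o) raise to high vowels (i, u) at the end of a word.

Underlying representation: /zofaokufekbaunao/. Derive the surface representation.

Rule 1 (intervocalic voicing): /f/ is a voiceless obstruent between vowels /o/ and /a/, so it voices to [v]. /k/ is a voiceless obstruent between vowels /o/ and /u/, so it voices to [g]. /f/ is a voiceless obstruent between vowels /u/ and /e/, so it voices to [v]. /zofaokufekbaunao/ → zovaoguvekbaunao.
Rule 2 (final vowel raising): /o/ is a mid vowel in word-final position, so it raises to [u]. /zovaoguvekbaunao/ → zovaoguvekbaunau.

zovaoguvekbaunau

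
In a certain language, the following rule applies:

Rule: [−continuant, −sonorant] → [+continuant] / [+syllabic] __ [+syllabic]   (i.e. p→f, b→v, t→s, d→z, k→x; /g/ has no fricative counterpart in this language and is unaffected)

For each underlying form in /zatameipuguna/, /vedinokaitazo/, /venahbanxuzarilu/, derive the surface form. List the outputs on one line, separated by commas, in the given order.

zasameifuguna, vezinoxaisazo, venahbanxuzarilu

/zatameipuguna/: /t/ is a stop between vowels /a/ and /a/, so it spirantizes to the fricative [s]. /p/ is a stop between vowels /i/ and /u/, so it spirantizes to the fricative [f]. → [zasameifuguna].
/vedinokaitazo/: /d/ is a stop between vowels /e/ and /i/, so it spirantizes to the fricative [z]. /k/ is a stop between vowels /o/ and /a/, so it spirantizes to the fricative [x]. /t/ is a stop between vowels /i/ and /a/, so it spirantizes to the fricative [s]. → [vezinoxaisazo].
/venahbanxuzarilu/: the rule's environment is not met; surfaces unchanged as [venahbanxuzarilu].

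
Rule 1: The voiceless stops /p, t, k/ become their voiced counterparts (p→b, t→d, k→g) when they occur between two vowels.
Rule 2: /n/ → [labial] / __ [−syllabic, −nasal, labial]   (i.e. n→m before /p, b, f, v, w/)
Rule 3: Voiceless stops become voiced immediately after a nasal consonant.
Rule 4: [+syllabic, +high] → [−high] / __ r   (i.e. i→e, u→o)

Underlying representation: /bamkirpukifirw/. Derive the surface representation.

bamgerpugiferw

Rule 1 (intervocalic voicing): /k/ is a voiceless stop between vowels /u/ and /i/, so it voices to [g]. /bamkirpukifirw/ → bamkirpugifirw.
Rule 2 (nasal place assimilation): no segment meets the environment; /bamkirpugifirw/ is unchanged.
Rule 3 (post-nasal voicing): /k/ is a voiceless stop immediately after the nasal /m/, so it voices to [g]. /bamkirpugifirw/ → bamgirpugifirw.
Rule 4 (pre-rhotic lowering): /i/ is a high vowel immediately before /r/, so it lowers to [e]. /i/ is a high vowel immediately before /r/, so it lowers to [e]. /bamgirpugifirw/ → bamgerpugiferw.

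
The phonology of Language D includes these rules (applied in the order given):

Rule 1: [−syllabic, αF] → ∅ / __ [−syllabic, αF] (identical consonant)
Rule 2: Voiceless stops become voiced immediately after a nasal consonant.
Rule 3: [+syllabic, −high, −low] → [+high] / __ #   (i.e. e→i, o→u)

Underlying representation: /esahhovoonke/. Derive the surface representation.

Rule 1 (degemination): /hh/ is a geminate; the first /h/ deletes. /esahhovoonke/ → esahovoonke.
Rule 2 (post-nasal voicing): /k/ is a voiceless stop immediately after the nasal /n/, so it voices to [g]. /esahovoonke/ → esahovoonge.
Rule 3 (final vowel raising): /e/ is a mid vowel in word-final position, so it raises to [i]. /esahovoonge/ → esahovoongi.

esahovoongi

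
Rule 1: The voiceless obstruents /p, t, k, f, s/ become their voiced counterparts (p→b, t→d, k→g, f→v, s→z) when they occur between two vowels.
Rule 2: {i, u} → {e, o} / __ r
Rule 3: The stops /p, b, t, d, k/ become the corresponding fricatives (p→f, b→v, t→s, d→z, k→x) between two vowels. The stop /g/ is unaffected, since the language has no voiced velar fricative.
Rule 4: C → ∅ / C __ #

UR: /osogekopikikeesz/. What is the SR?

ozogegovigigees

Rule 1 (intervocalic voicing): /s/ is a voiceless obstruent between vowels /o/ and /o/, so it voices to [z]. /k/ is a voiceless obstruent between vowels /e/ and /o/, so it voices to [g]. /p/ is a voiceless obstruent between vowels /o/ and /i/, so it voices to [b]. /k/ is a voiceless obstruent between vowels /i/ and /i/, so it voices to [g]. /k/ is a voiceless obstruent between vowels /i/ and /e/, so it voices to [g]. /osogekopikikeesz/ → ozogegobigigeesz.
Rule 2 (pre-rhotic lowering): no segment meets the environment; /ozogegobigigeesz/ is unchanged.
Rule 3 (intervocalic spirantization): /b/ is a stop between vowels /o/ and /i/, so it spirantizes to the fricative [v]. /ozogegobigigeesz/ → ozogegovigigeesz.
Rule 4 (final cluster simplification): /z/ is the second consonant of a word-final cluster /sz/, so it deletes. /ozogegovigigeesz/ → ozogegovigigees.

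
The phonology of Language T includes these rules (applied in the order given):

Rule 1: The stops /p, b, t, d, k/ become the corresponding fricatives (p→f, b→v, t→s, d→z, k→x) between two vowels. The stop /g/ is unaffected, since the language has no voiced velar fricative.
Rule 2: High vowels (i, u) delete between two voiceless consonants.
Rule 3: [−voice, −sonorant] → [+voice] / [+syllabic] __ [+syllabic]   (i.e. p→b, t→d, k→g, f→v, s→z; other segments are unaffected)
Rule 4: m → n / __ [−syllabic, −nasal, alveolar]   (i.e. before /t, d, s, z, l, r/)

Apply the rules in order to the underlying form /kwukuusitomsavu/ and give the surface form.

Rule 1 (intervocalic spirantization): /k/ is a stop between vowels /u/ and /u/, so it spirantizes to the fricative [x]. /t/ is a stop between vowels /i/ and /o/, so it spirantizes to the fricative [s]. /kwukuusitomsavu/ → kwuxuusisomsavu.
Rule 2 (high vowel syncope): /i/ is a high vowel flanked by voiceless consonants /s/ and /s/, so it deletes. /kwuxuusisomsavu/ → kwuxuussomsavu.
Rule 3 (intervocalic voicing): no segment meets the environment; /kwuxuussomsavu/ is unchanged.
Rule 4 (nasal place assimilation): /m/ precedes the alveolar consonant /s/, so it assimilates in place to [n]. /kwuxuussomsavu/ → kwuxuussonsavu.

kwuxuussonsavu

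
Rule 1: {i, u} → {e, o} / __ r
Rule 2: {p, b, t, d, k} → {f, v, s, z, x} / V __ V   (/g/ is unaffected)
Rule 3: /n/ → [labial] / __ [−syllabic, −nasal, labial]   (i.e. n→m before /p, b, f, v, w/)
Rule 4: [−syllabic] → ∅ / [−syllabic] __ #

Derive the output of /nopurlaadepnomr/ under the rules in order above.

noforlaazepnom

Rule 1 (pre-rhotic lowering): /u/ is a high vowel immediately before /r/, so it lowers to [o]. /nopurlaadepnomr/ → noporlaadepnomr.
Rule 2 (intervocalic spirantization): /p/ is a stop between vowels /o/ and /o/, so it spirantizes to the fricative [f]. /d/ is a stop between vowels /a/ and /e/, so it spirantizes to the fricative [z]. /noporlaadepnomr/ → noforlaazepnomr.
Rule 3 (nasal place assimilation): no segment meets the environment; /noforlaazepnomr/ is unchanged.
Rule 4 (final cluster simplification): /r/ is the second consonant of a word-final cluster /mr/, so it deletes. /noforlaazepnomr/ → noforlaazepnom.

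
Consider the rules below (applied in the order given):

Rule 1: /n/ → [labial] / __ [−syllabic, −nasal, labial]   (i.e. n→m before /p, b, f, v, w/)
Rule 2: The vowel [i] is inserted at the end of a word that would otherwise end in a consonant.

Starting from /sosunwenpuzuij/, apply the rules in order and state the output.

sosumwempuzuiji

Rule 1 (nasal place assimilation): /n/ precedes the labial consonant /w/, so it assimilates in place to [m]. /n/ precedes the labial consonant /p/, so it assimilates in place to [m]. /sosunwenpuzuij/ → sosumwempuzuij.
Rule 2 (final i-epenthesis): the form ends in the consonant /j/, so [i] is inserted word-finally. /sosumwempuzuij/ → sosumwempuzuiji.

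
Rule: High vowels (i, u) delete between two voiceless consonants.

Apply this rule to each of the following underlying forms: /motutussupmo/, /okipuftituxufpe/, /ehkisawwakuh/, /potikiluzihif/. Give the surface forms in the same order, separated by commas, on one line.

mottsspmo, okpfttxfpe, ehksawwakh, potkiluzihf

/motutussupmo/: /u/ is a high vowel flanked by voiceless consonants /t/ and /t/, so it deletes. /u/ is a high vowel flanked by voiceless consonants /t/ and /s/, so it deletes. /u/ is a high vowel flanked by voiceless consonants /s/ and /p/, so it deletes. → [mottsspmo].
/okipuftituxufpe/: /i/ is a high vowel flanked by voiceless consonants /k/ and /p/, so it deletes. /u/ is a high vowel flanked by voiceless consonants /p/ and /f/, so it deletes. /i/ is a high vowel flanked by voiceless consonants /t/ and /t/, so it deletes. /u/ is a high vowel flanked by voiceless consonants /t/ and /x/, so it deletes. /u/ is a high vowel flanked by voiceless consonants /x/ and /f/, so it deletes. → [okpfttxfpe].
/ehkisawwakuh/: /i/ is a high vowel flanked by voiceless consonants /k/ and /s/, so it deletes. /u/ is a high vowel flanked by voiceless consonants /k/ and /h/, so it deletes. → [ehksawwakh].
/potikiluzihif/: /i/ is a high vowel flanked by voiceless consonants /t/ and /k/, so it deletes. /i/ is a high vowel flanked by voiceless consonants /h/ and /f/, so it deletes. → [potkiluzihf].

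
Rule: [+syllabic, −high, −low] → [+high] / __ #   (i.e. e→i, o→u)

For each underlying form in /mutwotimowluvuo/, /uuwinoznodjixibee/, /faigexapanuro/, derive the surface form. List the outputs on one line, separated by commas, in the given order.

/mutwotimowluvuo/: /o/ is a mid vowel in word-final position, so it raises to [u]. → [mutwotimowluvuu].
/uuwinoznodjixibee/: /e/ is a mid vowel in word-final position, so it raises to [i]. → [uuwinoznodjixibei].
/faigexapanuro/: /o/ is a mid vowel in word-final position, so it raises to [u]. → [faigexapanuru].

mutwotimowluvuu, uuwinoznodjixibei, faigexapanuru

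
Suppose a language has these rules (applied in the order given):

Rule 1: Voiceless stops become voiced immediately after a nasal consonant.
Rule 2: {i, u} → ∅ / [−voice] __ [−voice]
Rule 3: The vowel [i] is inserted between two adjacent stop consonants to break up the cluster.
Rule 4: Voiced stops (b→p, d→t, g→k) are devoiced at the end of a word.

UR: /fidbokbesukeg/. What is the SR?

fidibokibeskek

Rule 1 (post-nasal voicing): no segment meets the environment; /fidbokbesukeg/ is unchanged.
Rule 2 (high vowel syncope): /u/ is a high vowel flanked by voiceless consonants /s/ and /k/, so it deletes. /fidbokbesukeg/ → fidbokbeskeg.
Rule 3 (stop-cluster i-epenthesis): /d/ and /b/ form a stop–stop cluster, so [i] is inserted between them. /k/ and /b/ form a stop–stop cluster, so [i] is inserted between them. /fidbokbeskeg/ → fidibokibeskeg.
Rule 4 (final devoicing): /g/ is a voiced stop in word-final position, so it devoices to [k]. /fidibokibeskeg/ → fidibokibeskek.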